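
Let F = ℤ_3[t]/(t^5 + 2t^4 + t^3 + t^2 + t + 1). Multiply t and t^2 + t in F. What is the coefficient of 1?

0

Multiply in ℤ_3[t]: (t)·(t^2 + t) = t^3 + t^2.
Reduced: t^3 + t^2.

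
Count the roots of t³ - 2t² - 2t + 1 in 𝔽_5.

1

Write f(t) = t³ - 2t² - 2t + 1.
Evaluate at each of the 5 elements of 𝔽_5:
f(0) = 1; f(1) = 3; f(2) = 2; f(3) = 4; f(4) = 0 → root.
Roots: {4}.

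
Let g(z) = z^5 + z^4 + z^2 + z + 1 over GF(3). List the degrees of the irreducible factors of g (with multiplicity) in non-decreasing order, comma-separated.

5

Roots in GF(3): g(0) = 1; g(1) = 2; g(2) = 1.
Complete factorization: g(z) = (z^5 + z^4 + z^2 + z + 1).
Factor degrees with multiplicity: 5 = 5.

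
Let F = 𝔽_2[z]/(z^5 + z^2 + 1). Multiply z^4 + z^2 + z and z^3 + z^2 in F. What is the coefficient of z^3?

Multiply in 𝔽_2[z]: (z^4 + z^2 + z)·(z^3 + z^2) = z^7 + z^6 + z^5 + z^3.
Reduce using z^5 ≡ z^2 + 1 (mod z^5 + z^2 + 1).
Reduced: z^4 + z + 1.

0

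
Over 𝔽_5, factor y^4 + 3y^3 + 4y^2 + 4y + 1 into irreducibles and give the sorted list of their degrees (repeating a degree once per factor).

1, 3

Write f(y) = y^4 + 3y^3 + 4y^2 + 4y + 1.
Roots in 𝔽_5: f(0) = 1; f(1) = 3; f(2) = 0 → root; f(3) = 1; f(4) = 4.
Linear factors from roots: (y + 3).
Complete factorization: f(y) = (y + 3)·(y^3 + 4y + 2).
Factor degrees with multiplicity: 1 + 3 = 4.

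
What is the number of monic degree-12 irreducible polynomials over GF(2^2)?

By the necklace-counting formula, N_4(12) = (1/12) Σ_{d|12} μ(12/d)·4^d.
Divisors of 12: 1, 2, 3, 4, 6, 12; μ(12/d) for each: 0, 1, 0, -1, -1, 1.
Σ = 4^2 − 4^4 − 4^6 + 4^12 = 16772880.
N = 16772880/12 = 1397740.

1397740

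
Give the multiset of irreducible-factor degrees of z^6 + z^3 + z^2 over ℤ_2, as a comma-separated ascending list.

Write f(z) = z^6 + z^3 + z^2.
Roots in ℤ_2: f(0) = 0 → root; f(1) = 1.
Linear factors from roots: (z).
Complete factorization: f(z) = (z)^2·(z^4 + z + 1).
Factor degrees with multiplicity: 1 + 1 + 4 = 6.

1, 1, 4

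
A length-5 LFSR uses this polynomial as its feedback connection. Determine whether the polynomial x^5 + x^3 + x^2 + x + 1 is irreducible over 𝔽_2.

Write P(x) = x^5 + x^3 + x^2 + x + 1.
Check for roots in 𝔽_2: P(0) = 1; P(1) = 1.
No roots, so no linear factors.
Monic irreducibles of degree 2 over GF(2): x^2 + x + 1.
None of them divide P (all give nonzero remainder).
No irreducible factor of degree ≤ 2 exists, so P is irreducible over GF(2).

Yes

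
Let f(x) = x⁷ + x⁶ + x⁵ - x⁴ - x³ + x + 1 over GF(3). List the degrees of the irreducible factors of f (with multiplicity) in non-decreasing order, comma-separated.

Roots in GF(3): f(0) = 1; f(1) = 0 → root; f(2) = 2.
Linear factors from roots: (x - 1).
Complete factorization: f(x) = (x - 1)^2·(x² + x - 1)·(x³ - x² - x - 1).
Factor degrees with multiplicity: 1 + 1 + 2 + 3 = 7.

1, 1, 2, 3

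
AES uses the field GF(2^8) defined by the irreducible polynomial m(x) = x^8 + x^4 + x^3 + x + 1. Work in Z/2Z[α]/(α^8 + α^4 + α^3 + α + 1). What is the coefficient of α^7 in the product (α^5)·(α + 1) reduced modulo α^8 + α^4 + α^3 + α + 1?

0

Multiply in Z/2Z[α]: (α^5)·(α + 1) = α^6 + α^5.
Reduced: α^6 + α^5.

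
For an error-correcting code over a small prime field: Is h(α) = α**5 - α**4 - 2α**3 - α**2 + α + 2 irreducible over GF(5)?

No

Check for roots in GF(5): h(0) = 2; h(1) = 0 → root; h(2) = 0 → root; h(3) = 4; h(4) = 0 → root.
h(1) = 0, so (α − 1) divides h(α); h is reducible.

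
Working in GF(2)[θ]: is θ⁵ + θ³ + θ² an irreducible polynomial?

No

Write g(θ) = θ⁵ + θ³ + θ².
Check for roots in GF(2): g(0) = 0 → root; g(1) = 1.
g(0) = 0, so (θ) divides g(θ); g is reducible.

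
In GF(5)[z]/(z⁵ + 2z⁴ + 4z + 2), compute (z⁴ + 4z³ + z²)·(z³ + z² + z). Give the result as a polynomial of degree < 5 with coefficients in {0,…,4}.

2z^3 + z^2 + 4z

Multiply in GF(5)[z]: (z⁴ + 4z³ + z²)·(z³ + z² + z) = z⁷ + z⁵ + z³.
Reduce using z⁵ ≡ 3z⁴ + z + 3 (mod z⁵ + 2z⁴ + 4z + 2).
Reduced: 2z³ + z² + 4z.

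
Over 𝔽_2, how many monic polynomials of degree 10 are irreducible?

x^(2^10) − x is the product of all monic irreducibles of degree dividing 10; Möbius inversion gives N = (1/10) Σ μ(10/d)·2^d.
Divisors of 10: 1, 2, 5, 10; μ(10/d) for each: 1, -1, -1, 1.
Σ = 2^1 − 2^2 − 2^5 + 2^10 = 990.
N = 990/10 = 99.

99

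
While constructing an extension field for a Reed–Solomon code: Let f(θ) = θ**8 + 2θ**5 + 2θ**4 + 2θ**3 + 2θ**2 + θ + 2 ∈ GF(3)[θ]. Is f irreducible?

Check for roots in GF(3): f(0) = 2; f(1) = 0 → root; f(2) = 2.
f(1) = 0, so (θ − 1) divides f(θ); f is reducible.

No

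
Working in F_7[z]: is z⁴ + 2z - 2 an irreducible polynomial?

Write m(z) = z⁴ + 2z - 2.
Check for roots in F_7: m(0) = 5; m(1) = 1; m(2) = 4; m(3) = 1; m(4) = 3; m(5) = 3; m(6) = 4.
No roots, so no linear factors.
Degree-2 irreducible divisors: test the 21 monic irreducibles of degree 2 over GF(7).
None of them divide m (all give nonzero remainder).
No irreducible factor of degree ≤ 2 exists, so m is irreducible over GF(7).

Yes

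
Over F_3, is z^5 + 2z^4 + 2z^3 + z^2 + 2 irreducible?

Yes

Write P(z) = z^5 + 2z^4 + 2z^3 + z^2 + 2.
Check for roots in F_3: P(0) = 2; P(1) = 2; P(2) = 2.
No roots, so no linear factors.
Monic irreducibles of degree 2 over GF(3): z^2 + 1, z^2 + z + 2, z^2 + 2z + 2.
None of them divide P (all give nonzero remainder).
No irreducible factor of degree ≤ 2 exists, so P is irreducible over GF(3).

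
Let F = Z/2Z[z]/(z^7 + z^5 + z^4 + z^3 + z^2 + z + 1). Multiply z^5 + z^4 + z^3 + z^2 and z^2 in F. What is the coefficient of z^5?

Multiply in Z/2Z[z]: (z^5 + z^4 + z^3 + z^2)·(z^2) = z^7 + z^6 + z^5 + z^4.
Reduce using z^7 ≡ z^5 + z^4 + z^3 + z^2 + z + 1 (mod z^7 + z^5 + z^4 + z^3 + z^2 + z + 1).
Reduced: z^6 + z^3 + z^2 + z + 1.

0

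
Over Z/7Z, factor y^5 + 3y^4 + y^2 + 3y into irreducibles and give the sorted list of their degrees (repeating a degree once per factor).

1, 1, 1, 1, 1

Write g(y) = y^5 + 3y^4 + y^2 + 3y.
Linear factors from roots: (y), (y - 3), (y + 3), (y + 2), (y + 1).
Complete factorization: g(y) = (y)·(y + 1)·(y + 2)·(y + 3)·(y - 3).
Factor degrees with multiplicity: 1 + 1 + 1 + 1 + 1 = 5.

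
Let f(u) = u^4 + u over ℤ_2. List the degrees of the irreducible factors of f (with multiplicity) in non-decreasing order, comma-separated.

Roots in ℤ_2: f(0) = 0 → root; f(1) = 0 → root.
Linear factors from roots: (u), (u + 1).
Complete factorization: f(u) = (u)·(u + 1)·(u^2 + u + 1).
Factor degrees with multiplicity: 1 + 1 + 2 = 4.

1, 1, 2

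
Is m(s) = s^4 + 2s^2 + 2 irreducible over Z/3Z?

Yes

Check for roots in Z/3Z: m(0) = 2; m(1) = 2; m(2) = 2.
No roots, so no linear factors.
Monic irreducibles of degree 2 over GF(3): s^2 + 1, s^2 + s + 2, s^2 + 2s + 2.
None of them divide m (all give nonzero remainder).
No irreducible factor of degree ≤ 2 exists, so m is irreducible over GF(3).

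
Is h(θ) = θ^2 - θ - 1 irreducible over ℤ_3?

Check for roots in ℤ_3: h(0) = 2; h(1) = 2; h(2) = 1.
No roots. A degree-2 polynomial over a field with no linear factor is irreducible.

Yes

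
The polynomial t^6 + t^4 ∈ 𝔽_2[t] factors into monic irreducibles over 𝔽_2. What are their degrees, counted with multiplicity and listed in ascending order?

1, 1, 1, 1, 1, 1

Write g(t) = t^6 + t^4.
Roots in 𝔽_2: g(0) = 0 → root; g(1) = 0 → root.
Linear factors from roots: (t), (t + 1).
Complete factorization: g(t) = (t + 1)^2·(t)^4.
Factor degrees with multiplicity: 1 + 1 + 1 + 1 + 1 + 1 = 6.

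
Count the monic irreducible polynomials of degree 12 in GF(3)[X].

44220

The number of monic irreducibles of degree 12 over GF(3) is (1/12)·Σ_{d∣12} μ(12/d) 3^d.
Divisors of 12: 1, 2, 3, 4, 6, 12; μ(12/d) for each: 0, 1, 0, -1, -1, 1.
Σ = 3^2 − 3^4 − 3^6 + 3^12 = 530640.
N = 530640/12 = 44220.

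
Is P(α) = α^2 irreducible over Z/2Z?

Check for roots in Z/2Z: P(0) = 0 → root; P(1) = 1.
P(0) = 0, so (α) divides P(α); P is reducible.

No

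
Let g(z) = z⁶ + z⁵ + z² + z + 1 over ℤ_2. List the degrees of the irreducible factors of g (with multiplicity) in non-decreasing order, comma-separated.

6

Roots in ℤ_2: g(0) = 1; g(1) = 1.
Complete factorization: g(z) = (z⁶ + z⁵ + z² + z + 1).
Factor degrees with multiplicity: 6 = 6.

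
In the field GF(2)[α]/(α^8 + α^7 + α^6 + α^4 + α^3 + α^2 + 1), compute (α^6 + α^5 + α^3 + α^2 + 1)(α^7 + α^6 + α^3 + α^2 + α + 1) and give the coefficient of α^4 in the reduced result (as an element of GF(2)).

0

Multiply in GF(2)[α]: (α^6 + α^5 + α^3 + α^2 + 1)·(α^7 + α^6 + α^3 + α^2 + α + 1) = α^13 + α^11 + α^10 + α^9 + α^8 + α^7 + α^5 + α^3 + α + 1.
Reduce using α^8 ≡ α^7 + α^6 + α^4 + α^3 + α^2 + 1 (mod α^8 + α^7 + α^6 + α^4 + α^3 + α^2 + 1).
Reduced: α^6 + α^2 + α + 1.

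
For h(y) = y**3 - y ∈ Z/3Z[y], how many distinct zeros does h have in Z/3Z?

Evaluate at each of the 3 elements of Z/3Z:
h(0) = 0 → root; h(1) = 0 → root; h(2) = 0 → root.
Roots: {0, 1, 2}.

3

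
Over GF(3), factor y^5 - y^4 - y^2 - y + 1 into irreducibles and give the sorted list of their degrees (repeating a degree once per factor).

Write f(y) = y^5 - y^4 - y^2 - y + 1.
Roots in GF(3): f(0) = 1; f(1) = 2; f(2) = 2.
Complete factorization: f(y) = (y^5 - y^4 - y^2 - y + 1).
Factor degrees with multiplicity: 5 = 5.

5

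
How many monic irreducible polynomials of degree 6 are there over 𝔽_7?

19544

By the necklace-counting formula, N_7(6) = (1/6) Σ_{d|6} μ(6/d)·7^d.
Divisors of 6: 1, 2, 3, 6; μ(6/d) for each: 1, -1, -1, 1.
Σ = 7^1 − 7^2 − 7^3 + 7^6 = 117264.
N = 117264/6 = 19544.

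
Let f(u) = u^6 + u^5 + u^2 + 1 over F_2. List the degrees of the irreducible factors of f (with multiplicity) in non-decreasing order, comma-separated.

Roots in F_2: f(0) = 1; f(1) = 0 → root.
Linear factors from roots: (u + 1).
Complete factorization: f(u) = (u + 1)·(u^2 + u + 1)·(u^3 + u^2 + 1).
Factor degrees with multiplicity: 1 + 2 + 3 = 6.

1, 2, 3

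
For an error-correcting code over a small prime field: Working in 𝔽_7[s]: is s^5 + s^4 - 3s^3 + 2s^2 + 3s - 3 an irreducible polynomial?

Write f(s) = s^5 + s^4 - 3s^3 + 2s^2 + 3s - 3.
Check for roots in 𝔽_7: f(0) = 4; f(1) = 1; f(2) = 0 → root; f(3) = 1; f(4) = 2; f(5) = 0 → root; f(6) = 6.
f(2) = 0, so (s − 2) divides f(s); f is reducible.

No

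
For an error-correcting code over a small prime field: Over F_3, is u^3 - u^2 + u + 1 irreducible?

Yes

Write h(u) = u^3 - u^2 + u + 1.
Check for roots in F_3: h(0) = 1; h(1) = 2; h(2) = 1.
No roots. A degree-3 polynomial over a field with no linear factor is irreducible.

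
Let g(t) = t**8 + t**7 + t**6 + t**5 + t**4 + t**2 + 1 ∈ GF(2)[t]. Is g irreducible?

Check for roots in GF(2): g(0) = 1; g(1) = 1.
No roots, so no linear factors.
Monic irreducibles of degree 2 over GF(2): t**2 + t + 1.
None of them divide g (all give nonzero remainder).
Monic irreducibles of degree 3 over GF(2): t**3 + t + 1, t**3 + t**2 + 1.
None of them divide g (all give nonzero remainder).
Monic irreducibles of degree 4 over GF(2): t**4 + t + 1, t**4 + t**3 + 1, t**4 + t**3 + t**2 + t + 1.
None of them divide g (all give nonzero remainder).
No irreducible factor of degree ≤ 4 exists, so g is irreducible over GF(2).

Yes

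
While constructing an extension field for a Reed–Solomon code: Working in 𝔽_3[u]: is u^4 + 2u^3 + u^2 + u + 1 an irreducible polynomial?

Write P(u) = u^4 + 2u^3 + u^2 + u + 1.
Check for roots in 𝔽_3: P(0) = 1; P(1) = 0 → root; P(2) = 0 → root.
P(1) = 0, so (u − 1) divides P(u); P is reducible.

No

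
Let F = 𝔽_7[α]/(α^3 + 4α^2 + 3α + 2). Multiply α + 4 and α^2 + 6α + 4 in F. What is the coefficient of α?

4

Multiply in 𝔽_7[α]: (α + 4)·(α^2 + 6α + 4) = α^3 + 3α^2 + 2.
Reduce using α^3 ≡ 3α^2 + 4α + 5 (mod α^3 + 4α^2 + 3α + 2).
Reduced: 6α^2 + 4α.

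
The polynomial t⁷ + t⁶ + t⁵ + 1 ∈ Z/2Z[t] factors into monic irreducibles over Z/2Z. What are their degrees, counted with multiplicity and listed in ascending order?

1, 1, 1, 4

Write h(t) = t⁷ + t⁶ + t⁵ + 1.
Roots in Z/2Z: h(0) = 1; h(1) = 0 → root.
Linear factors from roots: (t + 1).
Complete factorization: h(t) = (t + 1)^3·(t⁴ + t + 1).
Factor degrees with multiplicity: 1 + 1 + 1 + 4 = 7.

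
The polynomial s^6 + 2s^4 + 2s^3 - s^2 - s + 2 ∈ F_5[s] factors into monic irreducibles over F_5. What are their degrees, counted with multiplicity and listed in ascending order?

1, 1, 4

Write f(s) = s^6 + 2s^4 + 2s^3 - s^2 - s + 2.
Roots in F_5: f(0) = 2; f(1) = 0 → root; f(2) = 3; f(3) = 0 → root; f(4) = 3.
Linear factors from roots: (s - 1), (s + 2).
Complete factorization: f(s) = (s + 2)·(s - 1)·(s^4 - s^3 - 1).
Factor degrees with multiplicity: 1 + 1 + 4 = 6.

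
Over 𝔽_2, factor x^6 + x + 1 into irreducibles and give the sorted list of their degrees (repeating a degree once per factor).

Write g(x) = x^6 + x + 1.
Roots in 𝔽_2: g(0) = 1; g(1) = 1.
Complete factorization: g(x) = (x^6 + x + 1).
Factor degrees with multiplicity: 6 = 6.

6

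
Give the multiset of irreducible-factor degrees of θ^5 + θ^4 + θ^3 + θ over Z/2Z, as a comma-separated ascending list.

Write h(θ) = θ^5 + θ^4 + θ^3 + θ.
Roots in Z/2Z: h(0) = 0 → root; h(1) = 0 → root.
Linear factors from roots: (θ), (θ + 1).
Complete factorization: h(θ) = (θ)·(θ + 1)·(θ^3 + θ + 1).
Factor degrees with multiplicity: 1 + 1 + 3 = 5.

1, 1, 3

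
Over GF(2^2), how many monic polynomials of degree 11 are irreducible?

By the necklace-counting formula, N_4(11) = (1/11) Σ_{d|11} μ(11/d)·4^d.
Divisors of 11: 1, 11; μ(11/d) for each: -1, 1.
Σ = − 4^1 + 4^11 = 4194300.
N = 4194300/11 = 381300.

381300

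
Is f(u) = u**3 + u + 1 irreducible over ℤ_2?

Yes

Check for roots in ℤ_2: f(0) = 1; f(1) = 1.
No roots. A degree-3 polynomial over a field with no linear factor is irreducible.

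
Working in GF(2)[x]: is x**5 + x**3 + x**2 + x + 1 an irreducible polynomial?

Write m(x) = x**5 + x**3 + x**2 + x + 1.
Check for roots in GF(2): m(0) = 1; m(1) = 1.
No roots, so no linear factors.
Monic irreducibles of degree 2 over GF(2): x**2 + x + 1.
None of them divide m (all give nonzero remainder).
No irreducible factor of degree ≤ 2 exists, so m is irreducible over GF(2).

Yes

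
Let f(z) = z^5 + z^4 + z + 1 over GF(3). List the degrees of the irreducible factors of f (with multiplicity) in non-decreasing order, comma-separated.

Roots in GF(3): f(0) = 1; f(1) = 1; f(2) = 0 → root.
Linear factors from roots: (z + 1).
Complete factorization: f(z) = (z + 1)·(z^2 + z - 1)·(z^2 - z - 1).
Factor degrees with multiplicity: 1 + 2 + 2 = 5.

1, 2, 2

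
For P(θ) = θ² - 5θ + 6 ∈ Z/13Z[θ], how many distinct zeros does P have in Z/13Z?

2

Evaluate at each of the 13 elements of Z/13Z:
P(0) = 6; P(1) = 2; P(2) = 0 → root; P(3) = 0 → root; P(4) = 2; P(5) = 6; P(6) = 12; P(7) = 7; P(8) = 4; P(9) = 3; P(10) = 4; P(11) = 7; P(12) = 12.
Roots: {2, 3}.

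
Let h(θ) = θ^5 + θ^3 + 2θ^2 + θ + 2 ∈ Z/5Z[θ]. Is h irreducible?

Yes

Check for roots in Z/5Z: h(0) = 2; h(1) = 2; h(2) = 2; h(3) = 3; h(4) = 1.
No roots, so no linear factors.
Degree-2 irreducible divisors: test the 10 monic irreducibles of degree 2 over GF(5).
None of them divide h (all give nonzero remainder).
No irreducible factor of degree ≤ 2 exists, so h is irreducible over GF(5).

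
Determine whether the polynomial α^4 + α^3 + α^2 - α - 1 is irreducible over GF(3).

Write h(α) = α^4 + α^3 + α^2 - α - 1.
Check for roots in GF(3): h(0) = 2; h(1) = 1; h(2) = 1.
No roots, so no linear factors.
Monic irreducibles of degree 2 over GF(3): α^2 + 1, α^2 + α - 1, α^2 - α - 1.
None of them divide h (all give nonzero remainder).
No irreducible factor of degree ≤ 2 exists, so h is irreducible over GF(3).

Yes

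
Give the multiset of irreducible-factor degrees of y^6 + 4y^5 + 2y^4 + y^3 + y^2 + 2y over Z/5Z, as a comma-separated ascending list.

Write f(y) = y^6 + 4y^5 + 2y^4 + y^3 + y^2 + 2y.
Roots in Z/5Z: f(0) = 0 → root; f(1) = 1; f(2) = 0 → root; f(3) = 0 → root; f(4) = 2.
Linear factors from roots: (y), (y + 3), (y + 2).
Complete factorization: f(y) = (y)·(y + 2)·(y + 3)·(y^3 + 4y^2 + y + 2).
Factor degrees with multiplicity: 1 + 1 + 1 + 3 = 6.

1, 1, 1, 3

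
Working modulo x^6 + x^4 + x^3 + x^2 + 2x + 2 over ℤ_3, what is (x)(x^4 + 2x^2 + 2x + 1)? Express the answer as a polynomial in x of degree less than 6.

Multiply in ℤ_3[x]: (x)·(x^4 + 2x^2 + 2x + 1) = x^5 + 2x^3 + 2x^2 + x.
Reduced: x^5 + 2x^3 + 2x^2 + x.

x^5 + 2x^3 + 2x^2 + x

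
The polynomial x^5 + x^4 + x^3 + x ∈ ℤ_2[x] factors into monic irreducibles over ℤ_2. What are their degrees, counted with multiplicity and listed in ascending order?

1, 1, 3

Write g(x) = x^5 + x^4 + x^3 + x.
Roots in ℤ_2: g(0) = 0 → root; g(1) = 0 → root.
Linear factors from roots: (x), (x + 1).
Complete factorization: g(x) = (x)·(x + 1)·(x^3 + x + 1).
Factor degrees with multiplicity: 1 + 1 + 3 = 5.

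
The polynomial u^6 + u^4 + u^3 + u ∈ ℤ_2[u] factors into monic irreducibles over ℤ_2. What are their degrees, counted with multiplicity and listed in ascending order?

1, 1, 1, 1, 2

Write h(u) = u^6 + u^4 + u^3 + u.
Roots in ℤ_2: h(0) = 0 → root; h(1) = 0 → root.
Linear factors from roots: (u), (u + 1).
Complete factorization: h(u) = (u)·(u + 1)^3·(u^2 + u + 1).
Factor degrees with multiplicity: 1 + 1 + 1 + 1 + 2 = 6.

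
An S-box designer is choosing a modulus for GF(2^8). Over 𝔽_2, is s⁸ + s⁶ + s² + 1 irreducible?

No

Write h(s) = s⁸ + s⁶ + s² + 1.
Check for roots in 𝔽_2: h(0) = 1; h(1) = 0 → root.
h(1) = 0, so (s − 1) divides h(s); h is reducible.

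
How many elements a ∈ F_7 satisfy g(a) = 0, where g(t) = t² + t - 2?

2

Evaluate at each of the 7 elements of F_7:
g(0) = 5; g(1) = 0 → root; g(2) = 4; g(3) = 3; g(4) = 4; g(5) = 0 → root; g(6) = 5.
Roots: {1, 5}.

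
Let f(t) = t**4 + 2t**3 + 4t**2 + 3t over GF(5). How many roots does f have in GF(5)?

Evaluate at each of the 5 elements of GF(5):
f(0) = 0 → root; f(1) = 0 → root; f(2) = 4; f(3) = 0 → root; f(4) = 0 → root.
Roots: {0, 1, 3, 4}.

4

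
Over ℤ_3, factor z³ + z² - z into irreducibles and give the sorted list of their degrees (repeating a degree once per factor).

Write f(z) = z³ + z² - z.
Roots in ℤ_3: f(0) = 0 → root; f(1) = 1; f(2) = 1.
Linear factors from roots: (z).
Complete factorization: f(z) = (z)·(z² + z - 1).
Factor degrees with multiplicity: 1 + 2 = 3.

1, 2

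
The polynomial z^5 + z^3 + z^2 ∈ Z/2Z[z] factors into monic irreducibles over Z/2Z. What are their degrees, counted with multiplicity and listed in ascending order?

1, 1, 3

Write h(z) = z^5 + z^3 + z^2.
Roots in Z/2Z: h(0) = 0 → root; h(1) = 1.
Linear factors from roots: (z).
Complete factorization: h(z) = (z)^2·(z^3 + z + 1).
Factor degrees with multiplicity: 1 + 1 + 3 = 5.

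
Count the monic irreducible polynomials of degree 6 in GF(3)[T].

116

x^(3^6) − x is the product of all monic irreducibles of degree dividing 6; Möbius inversion gives N = (1/6) Σ μ(6/d)·3^d.
Divisors of 6: 1, 2, 3, 6; μ(6/d) for each: 1, -1, -1, 1.
Σ = 3^1 − 3^2 − 3^3 + 3^6 = 696.
N = 696/6 = 116.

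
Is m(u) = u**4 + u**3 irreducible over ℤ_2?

Check for roots in ℤ_2: m(0) = 0 → root; m(1) = 0 → root.
m(0) = 0, so (u) divides m(u); m is reducible.

No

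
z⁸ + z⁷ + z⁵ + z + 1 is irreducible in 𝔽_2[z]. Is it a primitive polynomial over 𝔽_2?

Write f(z) = z⁸ + z⁷ + z⁵ + z + 1.
|GF(2^8)^×| = 2^8 − 1 = 255. Prime factorization: 255 = 3·5·17.
f is primitive ⇔ z has order 255 in GF(2)[z]/(f), i.e. z^(255/q) ≠ 1 for each prime q | 255.
z^(85) mod f = 1
z^(51) mod f = z⁶ + z⁴ + z³ + z.
z^(15) mod f = z⁵ + z⁴ + z³.
Since z^(85) = 1, the order of z divides 85 < 255; not primitive.

No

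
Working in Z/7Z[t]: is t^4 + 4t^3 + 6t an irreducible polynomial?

Write f(t) = t^4 + 4t^3 + 6t.
Check for roots in Z/7Z: f(0) = 0 → root; f(1) = 4; f(2) = 4; f(3) = 4; f(4) = 4; f(5) = 0 → root; f(6) = 5.
f(0) = 0, so (t) divides f(t); f is reducible.

No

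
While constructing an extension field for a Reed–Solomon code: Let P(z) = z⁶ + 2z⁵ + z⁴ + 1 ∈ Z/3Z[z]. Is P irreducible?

Check for roots in Z/3Z: P(0) = 1; P(1) = 2; P(2) = 1.
No roots, so no linear factors.
Monic irreducibles of degree 2 over GF(3): z² + 1, z² + z + 2, z² + 2z + 2.
None of them divide P (all give nonzero remainder).
Degree-3 irreducible divisors: test the 8 monic irreducibles of degree 3 over GF(3).
None of them divide P (all give nonzero remainder).
No irreducible factor of degree ≤ 3 exists, so P is irreducible over GF(3).

Yes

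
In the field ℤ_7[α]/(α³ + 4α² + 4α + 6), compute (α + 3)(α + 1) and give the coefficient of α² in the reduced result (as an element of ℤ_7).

1

Multiply in ℤ_7[α]: (α + 3)·(α + 1) = α² + 4α + 3.
Reduced: α² + 4α + 3.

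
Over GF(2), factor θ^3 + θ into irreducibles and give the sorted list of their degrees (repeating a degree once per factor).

Write g(θ) = θ^3 + θ.
Roots in GF(2): g(0) = 0 → root; g(1) = 0 → root.
Linear factors from roots: (θ), (θ + 1).
Complete factorization: g(θ) = (θ)·(θ + 1)^2.
Factor degrees with multiplicity: 1 + 1 + 1 = 3.

1, 1, 1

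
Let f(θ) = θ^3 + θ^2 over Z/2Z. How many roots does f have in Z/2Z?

Evaluate at each of the 2 elements of Z/2Z:
f(0) = 0 → root; f(1) = 0 → root.
Roots: {0, 1}.

2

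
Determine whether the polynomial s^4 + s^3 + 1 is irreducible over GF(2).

Write P(s) = s^4 + s^3 + 1.
Check for roots in GF(2): P(0) = 1; P(1) = 1.
No roots, so no linear factors.
Monic irreducibles of degree 2 over GF(2): s^2 + s + 1.
None of them divide P (all give nonzero remainder).
No irreducible factor of degree ≤ 2 exists, so P is irreducible over GF(2).

Yes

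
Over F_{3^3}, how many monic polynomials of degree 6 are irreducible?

64566684

Gauss's count: N_{27}(6) = (1/6) Σ_{d|6} μ(6/d)·27^d.
Divisors of 6: 1, 2, 3, 6; μ(6/d) for each: 1, -1, -1, 1.
Σ = 27^1 − 27^2 − 27^3 + 27^6 = 387400104.
N = 387400104/6 = 64566684.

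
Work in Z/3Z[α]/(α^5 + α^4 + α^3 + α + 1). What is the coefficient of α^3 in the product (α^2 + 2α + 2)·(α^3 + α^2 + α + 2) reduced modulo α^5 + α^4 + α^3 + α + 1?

1

Multiply in Z/3Z[α]: (α^2 + 2α + 2)·(α^3 + α^2 + α + 2) = α^5 + 2α^3 + 1.
Reduce using α^5 ≡ 2α^4 + 2α^3 + 2α + 2 (mod α^5 + α^4 + α^3 + α + 1).
Reduced: 2α^4 + α^3 + 2α.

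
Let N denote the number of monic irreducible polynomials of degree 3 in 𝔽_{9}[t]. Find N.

240

By the necklace-counting formula, N_9(3) = (1/3) Σ_{d|3} μ(3/d)·9^d.
Divisors of 3: 1, 3; μ(3/d) for each: -1, 1.
Σ = − 9^1 + 9^3 = 720.
N = 720/3 = 240.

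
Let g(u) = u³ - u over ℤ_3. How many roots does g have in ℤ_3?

Evaluate at each of the 3 elements of ℤ_3:
g(0) = 0 → root; g(1) = 0 → root; g(2) = 0 → root.
Roots: {0, 1, 2}.

3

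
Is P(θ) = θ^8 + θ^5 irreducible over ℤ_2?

Check for roots in ℤ_2: P(0) = 0 → root; P(1) = 0 → root.
P(0) = 0, so (θ) divides P(θ); P is reducible.

No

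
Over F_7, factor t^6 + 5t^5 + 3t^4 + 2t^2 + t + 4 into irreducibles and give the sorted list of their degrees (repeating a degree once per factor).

Write h(t) = t^6 + 5t^5 + 3t^4 + 2t^2 + t + 4.
Linear factors from roots: (t + 4), (t + 3).
Complete factorization: h(t) = (t + 3)·(t + 4)·(t^2 + 2t + 5)·(t^2 + 3t + 1).
Factor degrees with multiplicity: 1 + 1 + 2 + 2 = 6.

1, 1, 2, 2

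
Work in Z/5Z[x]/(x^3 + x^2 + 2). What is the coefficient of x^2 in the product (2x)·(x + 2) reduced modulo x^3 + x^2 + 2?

2

Multiply in Z/5Z[x]: (2x)·(x + 2) = 2x^2 + 4x.
Reduced: 2x^2 + 4x.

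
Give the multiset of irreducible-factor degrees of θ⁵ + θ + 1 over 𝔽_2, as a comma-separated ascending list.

Write g(θ) = θ⁵ + θ + 1.
Roots in 𝔽_2: g(0) = 1; g(1) = 1.
Complete factorization: g(θ) = (θ² + θ + 1)·(θ³ + θ² + 1).
Factor degrees with multiplicity: 2 + 3 = 5.

2, 3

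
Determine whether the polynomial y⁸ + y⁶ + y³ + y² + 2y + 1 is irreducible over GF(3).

Yes

Write f(y) = y⁸ + y⁶ + y³ + y² + 2y + 1.
Check for roots in GF(3): f(0) = 1; f(1) = 1; f(2) = 1.
No roots, so no linear factors.
Monic irreducibles of degree 2 over GF(3): y² + 1, y² + y + 2, y² + 2y + 2.
None of them divide f (all give nonzero remainder).
Degree-3 irreducible divisors: test the 8 monic irreducibles of degree 3 over GF(3).
None of them divide f (all give nonzero remainder).
Degree-4 irreducible divisors: test the 18 monic irreducibles of degree 4 over GF(3).
None of them divide f (all give nonzero remainder).
No irreducible factor of degree ≤ 4 exists, so f is irreducible over GF(3).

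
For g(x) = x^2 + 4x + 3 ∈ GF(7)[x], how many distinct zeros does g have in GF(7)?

2

Evaluate at each of the 7 elements of GF(7):
g(0) = 3; g(1) = 1; g(2) = 1; g(3) = 3; g(4) = 0 → root; g(5) = 6; g(6) = 0 → root.
Roots: {4, 6}.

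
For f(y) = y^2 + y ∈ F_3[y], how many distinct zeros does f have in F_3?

2

Evaluate at each of the 3 elements of F_3:
f(0) = 0 → root; f(1) = 2; f(2) = 0 → root.
Roots: {0, 2}.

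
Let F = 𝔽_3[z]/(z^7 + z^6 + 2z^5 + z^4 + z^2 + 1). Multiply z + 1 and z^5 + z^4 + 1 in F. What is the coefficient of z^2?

Multiply in 𝔽_3[z]: (z + 1)·(z^5 + z^4 + 1) = z^6 + 2z^5 + z^4 + z + 1.
Reduced: z^6 + 2z^5 + z^4 + z + 1.

0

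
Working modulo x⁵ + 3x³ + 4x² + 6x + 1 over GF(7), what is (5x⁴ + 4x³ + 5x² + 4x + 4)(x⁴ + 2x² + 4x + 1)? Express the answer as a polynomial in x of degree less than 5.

Multiply in GF(7)[x]: (5x⁴ + 4x³ + 5x² + 4x + 4)·(x⁴ + 2x² + 4x + 1) = 5x⁸ + 4x⁷ + x⁶ + 4x⁵ + 4x³ + x² + 6x + 4.
Reduce using x⁵ ≡ 4x³ + 3x² + x + 6 (mod x⁵ + 3x³ + 4x² + 6x + 1).
Reduced: 3x⁴ + 3x³ + 4x² + 6x + 4.

3x^4 + 3x^3 + 4x^2 + 6x + 4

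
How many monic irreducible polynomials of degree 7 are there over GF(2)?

Gauss's count: N_{2}(7) = (1/7) Σ_{d|7} μ(7/d)·2^d.
Divisors of 7: 1, 7; μ(7/d) for each: -1, 1.
Σ = − 2^1 + 2^7 = 126.
N = 126/7 = 18.

18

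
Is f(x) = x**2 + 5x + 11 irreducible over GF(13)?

Check each element of GF(13) for a root: f(0)=11, f(1)=4, f(2)=12, f(3)=9, f(4)=8, f(5)=9, f(6)=12, f(7)=4, f(8)=11, f(9)=7, f(10)=5, f(11)=5, f(12)=7.
No roots. A degree-2 polynomial over a field with no linear factor is irreducible.

Yes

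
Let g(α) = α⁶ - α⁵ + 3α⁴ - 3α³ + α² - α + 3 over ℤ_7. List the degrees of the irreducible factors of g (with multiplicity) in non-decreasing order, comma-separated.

Complete factorization: g(α) = (α⁶ - α⁵ + 3α⁴ - 3α³ + α² - α + 3).
Factor degrees with multiplicity: 6 = 6.

6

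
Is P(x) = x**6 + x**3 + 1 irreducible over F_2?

Check for roots in F_2: P(0) = 1; P(1) = 1.
No roots, so no linear factors.
Monic irreducibles of degree 2 over GF(2): x**2 + x + 1.
None of them divide P (all give nonzero remainder).
Monic irreducibles of degree 3 over GF(2): x**3 + x + 1, x**3 + x**2 + 1.
None of them divide P (all give nonzero remainder).
No irreducible factor of degree ≤ 3 exists, so P is irreducible over GF(2).

Yes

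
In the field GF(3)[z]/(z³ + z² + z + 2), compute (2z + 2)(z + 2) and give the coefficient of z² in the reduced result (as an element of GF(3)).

2

Multiply in GF(3)[z]: (2z + 2)·(z + 2) = 2z² + 1.
Reduced: 2z² + 1.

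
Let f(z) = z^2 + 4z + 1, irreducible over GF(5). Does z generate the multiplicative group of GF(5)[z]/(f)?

No

|GF(5^2)^×| = 5^2 − 1 = 24. Prime factorization: 24 = 2^3·3.
f is primitive ⇔ z has order 24 in GF(5)[z]/(f), i.e. z^(24/q) ≠ 1 for each prime q | 24.
z^(12) mod f = 1
z^(8) mod f = z + 4.
Since z^(12) = 1, the order of z divides 12 < 24; not primitive.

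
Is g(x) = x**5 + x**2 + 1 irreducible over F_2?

Check for roots in F_2: g(0) = 1; g(1) = 1.
No roots, so no linear factors.
Monic irreducibles of degree 2 over GF(2): x**2 + x + 1.
None of them divide g (all give nonzero remainder).
No irreducible factor of degree ≤ 2 exists, so g is irreducible over GF(2).

Yes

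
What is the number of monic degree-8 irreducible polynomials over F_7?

720300

Gauss's count: N_{7}(8) = (1/8) Σ_{d|8} μ(8/d)·7^d.
Divisors of 8: 1, 2, 4, 8; μ(8/d) for each: 0, 0, -1, 1.
Σ = − 7^4 + 7^8 = 5762400.
N = 5762400/8 = 720300.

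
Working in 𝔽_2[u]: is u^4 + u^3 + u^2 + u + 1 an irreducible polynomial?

Write h(u) = u^4 + u^3 + u^2 + u + 1.
Check for roots in 𝔽_2: h(0) = 1; h(1) = 1.
No roots, so no linear factors.
Monic irreducibles of degree 2 over GF(2): u^2 + u + 1.
None of them divide h (all give nonzero remainder).
No irreducible factor of degree ≤ 2 exists, so h is irreducible over GF(2).

Yes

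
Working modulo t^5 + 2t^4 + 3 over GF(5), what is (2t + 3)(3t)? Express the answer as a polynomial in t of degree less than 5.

t^2 + 4t

Multiply in GF(5)[t]: (2t + 3)·(3t) = t^2 + 4t.
Reduced: t^2 + 4t.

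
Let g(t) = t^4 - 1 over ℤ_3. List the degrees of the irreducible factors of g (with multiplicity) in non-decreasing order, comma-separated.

1, 1, 2

Roots in ℤ_3: g(0) = 2; g(1) = 0 → root; g(2) = 0 → root.
Linear factors from roots: (t - 1), (t + 1).
Complete factorization: g(t) = (t + 1)·(t - 1)·(t^2 + 1).
Factor degrees with multiplicity: 1 + 1 + 2 = 4.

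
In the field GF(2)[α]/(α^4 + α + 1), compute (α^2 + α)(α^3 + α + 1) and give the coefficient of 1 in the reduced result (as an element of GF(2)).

Multiply in GF(2)[α]: (α^2 + α)·(α^3 + α + 1) = α^5 + α^4 + α^3 + α.
Reduce using α^4 ≡ α + 1 (mod α^4 + α + 1).
Reduced: α^3 + α^2 + α + 1.

1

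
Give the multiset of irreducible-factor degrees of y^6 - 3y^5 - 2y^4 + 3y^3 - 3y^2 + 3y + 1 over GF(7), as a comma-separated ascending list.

1, 1, 2, 2

Write f(y) = y^6 - 3y^5 - 2y^4 + 3y^3 - 3y^2 + 3y + 1.
Linear factors from roots: (y - 1), (y - 3).
Complete factorization: f(y) = (y - 3)·(y - 1)·(y^2 + 2y + 2)·(y^2 - y - 1).
Factor degrees with multiplicity: 1 + 1 + 2 + 2 = 6.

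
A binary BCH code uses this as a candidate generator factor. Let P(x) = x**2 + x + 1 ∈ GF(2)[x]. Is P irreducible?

Check for roots in GF(2): P(0) = 1; P(1) = 1.
No roots. A degree-2 polynomial over a field with no linear factor is irreducible.

Yes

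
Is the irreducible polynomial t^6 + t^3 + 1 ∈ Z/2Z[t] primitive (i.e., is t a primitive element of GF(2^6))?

No

Write f(t) = t^6 + t^3 + 1.
|GF(2^6)^×| = 2^6 − 1 = 63. Prime factorization: 63 = 3^2·7.
f is primitive ⇔ t has order 63 in GF(2)[t]/(f), i.e. t^(63/q) ≠ 1 for each prime q | 63.
t^(21) mod f = t^3.
t^(9) mod f = 1
Since t^(9) = 1, the order of t divides 9 < 63; not primitive.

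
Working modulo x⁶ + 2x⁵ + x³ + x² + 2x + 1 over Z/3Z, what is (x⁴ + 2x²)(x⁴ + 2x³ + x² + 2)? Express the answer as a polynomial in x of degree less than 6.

Multiply in Z/3Z[x]: (x⁴ + 2x²)·(x⁴ + 2x³ + x² + 2) = x⁸ + 2x⁷ + x⁵ + x⁴ + x².
Reduce using x⁶ ≡ x⁵ + 2x³ + 2x² + x + 2 (mod x⁶ + 2x⁵ + x³ + x² + 2x + 1).
Reduced: x³.

x^3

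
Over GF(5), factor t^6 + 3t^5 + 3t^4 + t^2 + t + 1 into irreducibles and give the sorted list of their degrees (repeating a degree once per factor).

1, 1, 2, 2

Write g(t) = t^6 + 3t^5 + 3t^4 + t^2 + t + 1.
Roots in GF(5): g(0) = 1; g(1) = 0 → root; g(2) = 0 → root; g(3) = 4; g(4) = 2.
Linear factors from roots: (t + 4), (t + 3).
Complete factorization: g(t) = (t + 3)·(t + 4)·(t^2 + 2t + 4)·(t^2 + 4t + 2).
Factor degrees with multiplicity: 1 + 1 + 2 + 2 = 6.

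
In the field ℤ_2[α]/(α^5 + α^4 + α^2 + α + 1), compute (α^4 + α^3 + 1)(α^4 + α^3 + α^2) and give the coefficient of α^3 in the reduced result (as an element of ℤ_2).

Multiply in ℤ_2[α]: (α^4 + α^3 + 1)·(α^4 + α^3 + α^2) = α^8 + α^5 + α^4 + α^3 + α^2.
Reduce using α^5 ≡ α^4 + α^2 + α + 1 (mod α^5 + α^4 + α^2 + α + 1).
Reduced: 1.

0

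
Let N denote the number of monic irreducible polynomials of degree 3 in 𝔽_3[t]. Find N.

By the necklace-counting formula, N_3(3) = (1/3) Σ_{d|3} μ(3/d)·3^d.
Divisors of 3: 1, 3; μ(3/d) for each: -1, 1.
Σ = − 3^1 + 3^3 = 24.
N = 24/3 = 8.

8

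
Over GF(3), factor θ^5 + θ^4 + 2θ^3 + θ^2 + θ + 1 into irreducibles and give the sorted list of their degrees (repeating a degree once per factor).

5

Write f(θ) = θ^5 + θ^4 + 2θ^3 + θ^2 + θ + 1.
Roots in GF(3): f(0) = 1; f(1) = 1; f(2) = 2.
Complete factorization: f(θ) = (θ^5 + θ^4 + 2θ^3 + θ^2 + θ + 1).
Factor degrees with multiplicity: 5 = 5.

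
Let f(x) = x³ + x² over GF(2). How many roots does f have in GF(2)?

Evaluate at each of the 2 elements of GF(2):
f(0) = 0 → root; f(1) = 0 → root.
Roots: {0, 1}.

2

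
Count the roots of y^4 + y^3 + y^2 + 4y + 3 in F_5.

2

Write P(y) = y^4 + y^3 + y^2 + 4y + 3.
Evaluate at each of the 5 elements of F_5:
P(0) = 3; P(1) = 0 → root; P(2) = 4; P(3) = 2; P(4) = 0 → root.
Roots: {1, 4}.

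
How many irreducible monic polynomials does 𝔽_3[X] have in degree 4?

Gauss's count: N_{3}(4) = (1/4) Σ_{d|4} μ(4/d)·3^d.
Divisors of 4: 1, 2, 4; μ(4/d) for each: 0, -1, 1.
Σ = − 3^2 + 3^4 = 72.
N = 72/4 = 18.

18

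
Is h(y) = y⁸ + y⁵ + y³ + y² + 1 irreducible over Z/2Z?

Check for roots in Z/2Z: h(0) = 1; h(1) = 1.
No roots, so no linear factors.
Monic irreducibles of degree 2 over GF(2): y² + y + 1.
None of them divide h (all give nonzero remainder).
Monic irreducibles of degree 3 over GF(2): y³ + y + 1, y³ + y² + 1.
None of them divide h (all give nonzero remainder).
Monic irreducibles of degree 4 over GF(2): y⁴ + y + 1, y⁴ + y³ + 1, y⁴ + y³ + y² + y + 1.
None of them divide h (all give nonzero remainder).
No irreducible factor of degree ≤ 4 exists, so h is irreducible over GF(2).

Yes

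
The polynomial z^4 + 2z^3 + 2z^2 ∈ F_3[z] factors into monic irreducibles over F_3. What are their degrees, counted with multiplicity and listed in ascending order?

1, 1, 2

Write h(z) = z^4 + 2z^3 + 2z^2.
Roots in F_3: h(0) = 0 → root; h(1) = 2; h(2) = 1.
Linear factors from roots: (z).
Complete factorization: h(z) = (z)^2·(z^2 + 2z + 2).
Factor degrees with multiplicity: 1 + 1 + 2 = 4.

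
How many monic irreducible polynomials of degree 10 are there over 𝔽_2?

99

By the necklace-counting formula, N_2(10) = (1/10) Σ_{d|10} μ(10/d)·2^d.
Divisors of 10: 1, 2, 5, 10; μ(10/d) for each: 1, -1, -1, 1.
Σ = 2^1 − 2^2 − 2^5 + 2^10 = 990.
N = 990/10 = 99.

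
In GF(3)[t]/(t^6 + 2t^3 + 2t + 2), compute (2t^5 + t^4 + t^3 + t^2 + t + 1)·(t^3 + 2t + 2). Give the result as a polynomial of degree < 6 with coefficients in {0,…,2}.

Multiply in GF(3)[t]: (2t^5 + t^4 + t^3 + t^2 + t + 1)·(t^3 + 2t + 2) = 2t^8 + t^7 + 2t^6 + t^5 + 2t^4 + 2t^3 + t^2 + t + 2.
Reduce using t^6 ≡ t^3 + t + 1 (mod t^6 + 2t^3 + 2t + 2).
Reduced: t^2 + t + 1.

t^2 + t + 1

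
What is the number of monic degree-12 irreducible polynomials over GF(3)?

Gauss's count: N_{3}(12) = (1/12) Σ_{d|12} μ(12/d)·3^d.
Divisors of 12: 1, 2, 3, 4, 6, 12; μ(12/d) for each: 0, 1, 0, -1, -1, 1.
Σ = 3^2 − 3^4 − 3^6 + 3^12 = 530640.
N = 530640/12 = 44220.

44220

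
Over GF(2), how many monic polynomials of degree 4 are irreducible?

3

The number of monic irreducibles of degree 4 over GF(2) is (1/4)·Σ_{d∣4} μ(4/d) 2^d.
Divisors of 4: 1, 2, 4; μ(4/d) for each: 0, -1, 1.
Σ = − 2^2 + 2^4 = 12.
N = 12/4 = 3.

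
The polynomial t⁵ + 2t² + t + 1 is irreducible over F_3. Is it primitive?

Write f(t) = t⁵ + 2t² + t + 1.
|GF(3^5)^×| = 3^5 − 1 = 242. Prime factorization: 242 = 2·11^2.
f is primitive ⇔ t has order 242 in GF(3)[t]/(f), i.e. t^(242/q) ≠ 1 for each prime q | 242.
t^(121) mod f = 2.
t^(22) mod f = t⁴ + t³ + 2t² + t.
None equal 1, so t has full order 242; f is primitive.

Yes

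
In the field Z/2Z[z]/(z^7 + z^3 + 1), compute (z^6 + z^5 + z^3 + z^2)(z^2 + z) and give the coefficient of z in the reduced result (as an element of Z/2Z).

1

Multiply in Z/2Z[z]: (z^6 + z^5 + z^3 + z^2)·(z^2 + z) = z^8 + z^6 + z^5 + z^3.
Reduce using z^7 ≡ z^3 + 1 (mod z^7 + z^3 + 1).
Reduced: z^6 + z^5 + z^4 + z^3 + z.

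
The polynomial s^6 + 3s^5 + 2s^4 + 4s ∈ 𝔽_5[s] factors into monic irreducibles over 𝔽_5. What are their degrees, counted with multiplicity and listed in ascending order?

Write f(s) = s^6 + 3s^5 + 2s^4 + 4s.
Roots in 𝔽_5: f(0) = 0 → root; f(1) = 0 → root; f(2) = 0 → root; f(3) = 2; f(4) = 1.
Linear factors from roots: (s), (s + 4), (s + 3).
Complete factorization: f(s) = (s)·(s + 4)·(s + 3)^2·(s^2 + 3s + 4).
Factor degrees with multiplicity: 1 + 1 + 1 + 1 + 2 = 6.

1, 1, 1, 1, 2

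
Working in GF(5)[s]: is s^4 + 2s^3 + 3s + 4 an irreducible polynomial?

Write f(s) = s^4 + 2s^3 + 3s + 4.
Check for roots in GF(5): f(0) = 4; f(1) = 0 → root; f(2) = 2; f(3) = 3; f(4) = 0 → root.
f(1) = 0, so (s − 1) divides f(s); f is reducible.

No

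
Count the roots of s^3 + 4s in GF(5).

3

Write h(s) = s^3 + 4s.
Evaluate at each of the 5 elements of GF(5):
h(0) = 0 → root; h(1) = 0 → root; h(2) = 1; h(3) = 4; h(4) = 0 → root.
Roots: {0, 1, 4}.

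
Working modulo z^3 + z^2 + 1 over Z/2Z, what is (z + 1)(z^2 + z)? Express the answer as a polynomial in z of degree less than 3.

Multiply in Z/2Z[z]: (z + 1)·(z^2 + z) = z^3 + z.
Reduce using z^3 ≡ z^2 + 1 (mod z^3 + z^2 + 1).
Reduced: z^2 + z + 1.

z^2 + z + 1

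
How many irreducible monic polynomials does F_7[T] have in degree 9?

4483696

Gauss's count: N_{7}(9) = (1/9) Σ_{d|9} μ(9/d)·7^d.
Divisors of 9: 1, 3, 9; μ(9/d) for each: 0, -1, 1.
Σ = − 7^3 + 7^9 = 40353264.
N = 40353264/9 = 4483696.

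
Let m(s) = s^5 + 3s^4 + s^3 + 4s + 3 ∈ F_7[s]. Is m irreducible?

Check for roots in F_7: m(0) = 3; m(1) = 5; m(2) = 1; m(3) = 3; m(4) = 6; m(5) = 3; m(6) = 0 → root.
m(6) = 0, so (s − 6) divides m(s); m is reducible.

No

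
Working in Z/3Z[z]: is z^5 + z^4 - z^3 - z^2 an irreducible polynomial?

No

Write f(z) = z^5 + z^4 - z^3 - z^2.
Check for roots in Z/3Z: f(0) = 0 → root; f(1) = 0 → root; f(2) = 0 → root.
f(0) = 0, so (z) divides f(z); f is reducible.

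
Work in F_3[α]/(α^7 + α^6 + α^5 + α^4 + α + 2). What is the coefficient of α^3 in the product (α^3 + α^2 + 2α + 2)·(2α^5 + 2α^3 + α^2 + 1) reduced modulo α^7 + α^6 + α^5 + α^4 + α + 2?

1

Multiply in F_3[α]: (α^3 + α^2 + 2α + 2)·(2α^5 + 2α^3 + α^2 + 1) = 2α^8 + 2α^7 + α^5 + 2α^4 + α^3 + 2α + 2.
Reduce using α^7 ≡ 2α^6 + 2α^5 + 2α^4 + 2α + 1 (mod α^7 + α^6 + α^5 + α^4 + α + 2).
Reduced: α^6 + 2α^5 + 2α^4 + α^3 + α^2 + α + 2.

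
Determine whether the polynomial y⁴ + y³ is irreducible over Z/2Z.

Write m(y) = y⁴ + y³.
Check for roots in Z/2Z: m(0) = 0 → root; m(1) = 0 → root.
m(0) = 0, so (y) divides m(y); m is reducible.

No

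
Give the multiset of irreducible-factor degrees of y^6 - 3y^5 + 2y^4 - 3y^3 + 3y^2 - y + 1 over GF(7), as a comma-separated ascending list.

1, 1, 1, 3

Write f(y) = y^6 - 3y^5 + 2y^4 - 3y^3 + 3y^2 - y + 1.
Linear factors from roots: (y - 1), (y + 2), (y + 1).
Complete factorization: f(y) = (y + 1)·(y + 2)·(y - 1)·(y^3 + 2y^2 - y + 3).
Factor degrees with multiplicity: 1 + 1 + 1 + 3 = 6.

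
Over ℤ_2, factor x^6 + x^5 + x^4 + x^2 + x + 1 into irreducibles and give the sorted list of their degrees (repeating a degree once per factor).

Write h(x) = x^6 + x^5 + x^4 + x^2 + x + 1.
Roots in ℤ_2: h(0) = 1; h(1) = 0 → root.
Linear factors from roots: (x + 1).
Complete factorization: h(x) = (x + 1)^4·(x^2 + x + 1).
Factor degrees with multiplicity: 1 + 1 + 1 + 1 + 2 = 6.

1, 1, 1, 1, 2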